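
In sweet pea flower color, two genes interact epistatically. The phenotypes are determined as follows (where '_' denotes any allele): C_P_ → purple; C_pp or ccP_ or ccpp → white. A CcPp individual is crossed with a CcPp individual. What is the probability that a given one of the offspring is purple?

Cross: CcPp × CcPp — consider each gene separately:
C gene: Cc × Cc → 1 CC, 2 Cc, 1 cc → 3 C_ : 1 cc (out of 4)
P gene: Pp × Pp → 1 PP, 2 Pp, 1 pp → 3 P_ : 1 pp (out of 4)
Genotype classes (out of 4 × 4 = 16): C_P_ = 3×3 = 9; C_pp = 3×1 = 3; ccP_ = 1×3 = 3; ccpp = 1×1 = 1
Apply the phenotype rules: C_P_ (9) → purple; C_pp (3) + ccP_ (3) + ccpp (1) → white
Phenotype counts (out of 16): 9 purple, 7 white
purple: 9 out of 16
Probability: 9/16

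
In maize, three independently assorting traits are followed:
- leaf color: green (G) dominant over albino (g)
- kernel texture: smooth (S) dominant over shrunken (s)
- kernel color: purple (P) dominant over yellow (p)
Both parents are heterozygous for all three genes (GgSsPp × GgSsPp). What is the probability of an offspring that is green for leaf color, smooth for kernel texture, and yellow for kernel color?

Trihybrid cross: GgSsPp × GgSsPp
Each trait segregates independently with a 3:1 phenotypic ratio, so each gene contributes 3/4 (dominant) or 1/4 (recessive).
Target: green (leaf color), smooth (kernel texture), yellow (kernel color)
Probability = product of independent per-trait probabilities
= 3/4 × 3/4 × 1/4 = 9/64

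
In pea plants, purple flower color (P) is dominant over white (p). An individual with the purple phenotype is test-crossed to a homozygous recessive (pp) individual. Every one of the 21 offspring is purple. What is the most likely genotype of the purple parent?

Test cross: ? × pp
All offspring are purple.
If the unknown parent were heterozygous (Pp), about half of 21 offspring would be white; none are. The unknown parent is most likely homozygous dominant (PP).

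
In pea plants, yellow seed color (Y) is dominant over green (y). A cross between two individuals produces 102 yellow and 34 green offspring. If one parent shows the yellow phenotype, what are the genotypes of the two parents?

Observed offspring: 102 yellow, 34 green
The observed ratio simplifies to 3:1. Green (yy) offspring appear, so each parent must contribute one y allele. The parent stated to show yellow carries Y, so it is Yy. The other parent is then either Yy or yy: Yy × yy would give a 1:1 split, whereas Yy × Yy gives 3:1 — matching the data. So both parents are heterozygous (Yy × Yy).
Parent genotypes: Yy × Yy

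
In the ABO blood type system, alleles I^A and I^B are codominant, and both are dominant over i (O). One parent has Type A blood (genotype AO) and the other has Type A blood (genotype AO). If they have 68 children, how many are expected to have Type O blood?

Cross: AO × AO
Possible offspring genotypes: 1 AA, 2 AO, 1 OO
Blood type counts: 3 Type A, 1 Type O
Probability of Type O: 1/4
Expected count = 1/4 × 68 = 17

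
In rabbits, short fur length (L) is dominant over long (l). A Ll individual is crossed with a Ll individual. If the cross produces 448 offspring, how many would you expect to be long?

Punnett square for Ll × Ll:
Offspring genotypes: 1 LL, 2 Ll, 1 ll
short: 3, long: 1
long: 1 out of 4 → fraction 1/4
Expected count = 1/4 × 448 = 112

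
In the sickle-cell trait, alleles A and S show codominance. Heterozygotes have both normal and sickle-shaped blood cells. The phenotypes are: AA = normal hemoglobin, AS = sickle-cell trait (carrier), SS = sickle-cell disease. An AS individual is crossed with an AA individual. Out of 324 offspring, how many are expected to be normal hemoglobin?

Punnett square for AS × AA:
Offspring genotypes: 2 AA, 2 AS
Phenotype counts: 2 normal hemoglobin, 2 sickle-cell trait (carrier)
normal hemoglobin: 2 out of 4 → fraction 1/2
Expected count = 1/2 × 324 = 162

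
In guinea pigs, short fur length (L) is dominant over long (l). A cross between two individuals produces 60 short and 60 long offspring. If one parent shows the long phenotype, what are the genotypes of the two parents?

Observed offspring: 60 short, 60 long
The observed ratio simplifies to 1:1. One parent shows long, so its genotype must be ll. A 1:1 offspring split requires the other parent to be heterozygous (Ll).
Parent genotypes: ll × Ll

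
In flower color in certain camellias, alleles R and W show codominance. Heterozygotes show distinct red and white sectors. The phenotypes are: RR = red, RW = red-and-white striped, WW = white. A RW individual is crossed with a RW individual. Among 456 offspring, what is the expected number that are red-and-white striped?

Punnett square for RW × RW:
Offspring genotypes: 1 RR, 2 RW, 1 WW
Phenotype counts: 1 red, 2 red-and-white striped, 1 white
red-and-white striped: 2 out of 4 → fraction 1/2
Expected count = 1/2 × 456 = 228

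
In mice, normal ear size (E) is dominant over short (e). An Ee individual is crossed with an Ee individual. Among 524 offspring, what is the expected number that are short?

Punnett square for Ee × Ee:
Offspring genotypes: 1 EE, 2 Ee, 1 ee
normal: 3, short: 1
short: 1 out of 4 → fraction 1/4
Expected count = 1/4 × 524 = 131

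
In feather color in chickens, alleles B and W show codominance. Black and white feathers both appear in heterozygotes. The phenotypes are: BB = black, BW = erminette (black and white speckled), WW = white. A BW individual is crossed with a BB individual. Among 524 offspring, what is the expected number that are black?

Punnett square for BW × BB:
Offspring genotypes: 2 BB, 2 BW
Phenotype counts: 2 black, 2 erminette (black and white speckled)
black: 2 out of 4 → fraction 1/2
Expected count = 1/2 × 524 = 262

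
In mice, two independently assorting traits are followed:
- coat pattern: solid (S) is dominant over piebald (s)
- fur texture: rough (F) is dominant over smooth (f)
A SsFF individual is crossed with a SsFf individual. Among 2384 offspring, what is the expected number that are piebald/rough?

Dihybrid cross SsFF × SsFf — consider each gene separately:
coat pattern: Ss × Ss → 1 SS, 2 Ss, 1 ss → 3 S_ : 1 ss (out of 4)
fur texture: FF × Ff → 2 FF, 2 Ff → 4 F_ (out of 4)
Combine (counts out of 4 × 4 = 16): solid/rough (S_F_) = 3×4 = 12; piebald/rough (ssF_) = 1×4 = 4
Phenotype counts (out of 16): 12 solid/rough, 4 piebald/rough
piebald/rough: 4 out of 16 → fraction 1/4
Expected count = 1/4 × 2384 = 596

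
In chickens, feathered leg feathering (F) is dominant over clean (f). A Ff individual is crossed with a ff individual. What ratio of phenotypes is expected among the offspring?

Punnett square for Ff × ff:
Offspring genotypes: 2 Ff, 2 ff
feathered: 2, clean: 2
Ratio: 1:1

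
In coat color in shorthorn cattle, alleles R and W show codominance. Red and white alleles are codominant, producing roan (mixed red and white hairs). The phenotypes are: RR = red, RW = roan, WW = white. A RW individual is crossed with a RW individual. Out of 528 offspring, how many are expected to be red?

Punnett square for RW × RW:
Offspring genotypes: 1 RR, 2 RW, 1 WW
Phenotype counts: 1 red, 2 roan, 1 white
red: 1 out of 4 → fraction 1/4
Expected count = 1/4 × 528 = 132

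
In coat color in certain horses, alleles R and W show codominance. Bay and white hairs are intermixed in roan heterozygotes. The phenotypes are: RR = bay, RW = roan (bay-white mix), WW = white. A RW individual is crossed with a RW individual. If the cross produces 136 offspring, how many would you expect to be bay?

Punnett square for RW × RW:
Offspring genotypes: 1 RR, 2 RW, 1 WW
Phenotype counts: 1 bay, 2 roan (bay-white mix), 1 white
bay: 1 out of 4 → fraction 1/4
Expected count = 1/4 × 136 = 34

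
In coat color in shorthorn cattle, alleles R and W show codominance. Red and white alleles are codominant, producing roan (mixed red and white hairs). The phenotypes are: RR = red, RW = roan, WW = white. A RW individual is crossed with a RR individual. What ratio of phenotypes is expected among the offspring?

Punnett square for RW × RR:
Offspring genotypes: 2 RR, 2 RW
Phenotype counts: 2 red, 2 roan
Ratio: 1 red : 1 roan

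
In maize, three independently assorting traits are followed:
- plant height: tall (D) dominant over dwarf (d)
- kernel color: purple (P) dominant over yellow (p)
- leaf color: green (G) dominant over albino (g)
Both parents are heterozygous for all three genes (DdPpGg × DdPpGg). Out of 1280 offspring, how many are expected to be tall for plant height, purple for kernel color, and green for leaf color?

Trihybrid cross: DdPpGg × DdPpGg
Each trait segregates independently with a 3:1 phenotypic ratio, so each gene contributes 3/4 (dominant) or 1/4 (recessive).
Target: tall (plant height), purple (kernel color), green (leaf color)
Probability = product of independent per-trait probabilities
= 3/4 × 3/4 × 3/4 = 27/64
Expected count = 27/64 × 1280 = 540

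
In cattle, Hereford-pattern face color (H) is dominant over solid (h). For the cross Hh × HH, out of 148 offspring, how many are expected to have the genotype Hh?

Punnett square for Hh × HH:
Offspring genotypes: 2 HH, 2 Hh
Total offspring: 4
Count with target: 2
Probability: 2/4 = 1/2
Expected count = 1/2 × 148 = 74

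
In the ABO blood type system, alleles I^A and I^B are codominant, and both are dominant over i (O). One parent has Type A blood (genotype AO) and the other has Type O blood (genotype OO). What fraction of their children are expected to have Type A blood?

Cross: AO × OO
Possible offspring genotypes: 2 AO, 2 OO
Blood type counts: 2 Type A, 2 Type O
Probability of Type A: 2/4 = 1/2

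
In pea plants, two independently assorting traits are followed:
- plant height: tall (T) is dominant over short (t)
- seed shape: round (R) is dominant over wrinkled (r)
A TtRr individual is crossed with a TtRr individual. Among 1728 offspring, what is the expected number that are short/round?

Dihybrid cross TtRr × TtRr — consider each gene separately:
plant height: Tt × Tt → 1 TT, 2 Tt, 1 tt → 3 T_ : 1 tt (out of 4)
seed shape: Rr × Rr → 1 RR, 2 Rr, 1 rr → 3 R_ : 1 rr (out of 4)
Combine (counts out of 4 × 4 = 16): tall/round (T_R_) = 3×3 = 9; tall/wrinkled (T_rr) = 3×1 = 3; short/round (ttR_) = 1×3 = 3; short/wrinkled (ttrr) = 1×1 = 1
Phenotype counts (out of 16): 9 tall/round, 3 tall/wrinkled, 3 short/round, 1 short/wrinkled
short/round: 3 out of 16 → fraction 3/16
Expected count = 3/16 × 1728 = 324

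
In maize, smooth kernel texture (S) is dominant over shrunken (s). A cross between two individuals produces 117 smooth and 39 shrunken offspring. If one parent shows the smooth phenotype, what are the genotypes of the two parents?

Observed offspring: 117 smooth, 39 shrunken
The observed ratio simplifies to 3:1. Shrunken (ss) offspring appear, so each parent must contribute one s allele. The parent stated to show smooth carries S, so it is Ss. The other parent is then either Ss or ss: Ss × ss would give a 1:1 split, whereas Ss × Ss gives 3:1 — matching the data. So both parents are heterozygous (Ss × Ss).
Parent genotypes: Ss × Ss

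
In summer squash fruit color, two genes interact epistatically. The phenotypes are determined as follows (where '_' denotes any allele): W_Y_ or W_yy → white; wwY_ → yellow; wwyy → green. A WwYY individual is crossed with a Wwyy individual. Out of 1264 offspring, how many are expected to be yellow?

Cross: WwYY × Wwyy — consider each gene separately:
W gene: Ww × Ww → 1 WW, 2 Ww, 1 ww → 3 W_ : 1 ww (out of 4)
Y gene: YY × yy → 4 Yy → 4 Y_ (out of 4)
Genotype classes (out of 4 × 4 = 16): W_Y_ = 3×4 = 12; wwY_ = 1×4 = 4
Apply the phenotype rules: W_Y_ (12) → white; wwY_ (4) → yellow
Phenotype counts (out of 16): 12 white, 4 yellow
yellow: 4 out of 16 → fraction 1/4
Expected count = 1/4 × 1264 = 316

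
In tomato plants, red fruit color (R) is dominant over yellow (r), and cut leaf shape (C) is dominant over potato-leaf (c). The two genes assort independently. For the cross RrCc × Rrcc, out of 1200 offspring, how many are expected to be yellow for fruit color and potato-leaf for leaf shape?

Dihybrid cross RrCc × Rrcc — consider each gene separately:
fruit color: Rr × Rr → 1 RR, 2 Rr, 1 rr → 3 R_ : 1 rr (out of 4)
leaf shape: Cc × cc → 2 Cc, 2 cc → 2 C_ : 2 cc (out of 4)
Looking for: yellow (rr) and potato-leaf (cc)
P(yellow) = 1/4, P(potato-leaf) = 2/4
P(both) = 1/4 × 2/4 = 2/16 = 1/8
Expected count = 1/8 × 1200 = 150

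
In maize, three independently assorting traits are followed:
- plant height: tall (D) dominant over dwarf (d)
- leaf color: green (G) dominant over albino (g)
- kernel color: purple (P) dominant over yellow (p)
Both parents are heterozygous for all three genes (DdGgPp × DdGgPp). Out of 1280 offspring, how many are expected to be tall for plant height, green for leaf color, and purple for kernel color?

Trihybrid cross: DdGgPp × DdGgPp
Each trait segregates independently with a 3:1 phenotypic ratio, so each gene contributes 3/4 (dominant) or 1/4 (recessive).
Target: tall (plant height), green (leaf color), purple (kernel color)
Probability = product of independent per-trait probabilities
= 3/4 × 3/4 × 3/4 = 27/64
Expected count = 27/64 × 1280 = 540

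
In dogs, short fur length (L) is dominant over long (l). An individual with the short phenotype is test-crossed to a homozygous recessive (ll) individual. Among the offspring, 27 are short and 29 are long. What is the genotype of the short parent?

Test cross: ? × ll
Offspring: 27 short, 29 long — approximately 1:1.
A 1:1 ratio in a test cross indicates the unknown parent is heterozygous (Ll).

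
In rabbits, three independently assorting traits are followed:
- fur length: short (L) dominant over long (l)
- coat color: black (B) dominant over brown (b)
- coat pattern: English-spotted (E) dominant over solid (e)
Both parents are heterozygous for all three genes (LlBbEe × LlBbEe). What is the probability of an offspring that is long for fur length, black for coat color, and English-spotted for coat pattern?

Trihybrid cross: LlBbEe × LlBbEe
Each trait segregates independently with a 3:1 phenotypic ratio, so each gene contributes 3/4 (dominant) or 1/4 (recessive).
Target: long (fur length), black (coat color), English-spotted (coat pattern)
Probability = product of independent per-trait probabilities
= 1/4 × 3/4 × 3/4 = 9/64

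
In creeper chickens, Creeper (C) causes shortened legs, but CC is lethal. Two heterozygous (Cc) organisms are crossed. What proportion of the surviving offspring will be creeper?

Cross: Cc × Cc
Punnett square offspring (before lethality): 1 CC, 2 Cc, 1 cc
The CC genotype is lethal (embryos die); surviving offspring: 2 Cc, 1 cc
creeper: 2 out of 3
Probability: 2/3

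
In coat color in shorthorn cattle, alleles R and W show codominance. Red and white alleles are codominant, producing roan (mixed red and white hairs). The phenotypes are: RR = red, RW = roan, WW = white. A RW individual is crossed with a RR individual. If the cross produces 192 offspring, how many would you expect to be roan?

Punnett square for RW × RR:
Offspring genotypes: 2 RR, 2 RW
Phenotype counts: 2 red, 2 roan
roan: 2 out of 4 → fraction 1/2
Expected count = 1/2 × 192 = 96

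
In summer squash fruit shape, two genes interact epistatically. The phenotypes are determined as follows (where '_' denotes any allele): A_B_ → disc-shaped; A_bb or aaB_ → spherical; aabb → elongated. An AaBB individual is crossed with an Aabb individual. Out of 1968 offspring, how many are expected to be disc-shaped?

Cross: AaBB × Aabb — consider each gene separately:
A gene: Aa × Aa → 1 AA, 2 Aa, 1 aa → 3 A_ : 1 aa (out of 4)
B gene: BB × bb → 4 Bb → 4 B_ (out of 4)
Genotype classes (out of 4 × 4 = 16): A_B_ = 3×4 = 12; aaB_ = 1×4 = 4
Apply the phenotype rules: A_B_ (12) → disc-shaped; aaB_ (4) → spherical
Phenotype counts (out of 16): 12 disc-shaped, 4 spherical
disc-shaped: 12 out of 16 → fraction 3/4
Expected count = 3/4 × 1968 = 1476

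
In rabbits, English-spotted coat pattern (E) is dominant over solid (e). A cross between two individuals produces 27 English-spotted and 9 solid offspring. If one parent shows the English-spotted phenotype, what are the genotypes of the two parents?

Observed offspring: 27 English-spotted, 9 solid
The observed ratio simplifies to 3:1. Solid (ee) offspring appear, so each parent must contribute one e allele. The parent stated to show English-spotted carries E, so it is Ee. The other parent is then either Ee or ee: Ee × ee would give a 1:1 split, whereas Ee × Ee gives 3:1 — matching the data. So both parents are heterozygous (Ee × Ee).
Parent genotypes: Ee × Ee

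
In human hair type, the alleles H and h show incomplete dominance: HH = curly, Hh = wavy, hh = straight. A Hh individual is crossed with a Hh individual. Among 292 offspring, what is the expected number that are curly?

Punnett square for Hh × Hh:
Offspring genotypes: 1 HH, 2 Hh, 1 hh
Phenotype counts: 1 curly, 2 wavy, 1 straight
curly: 1 out of 4 → fraction 1/4
Expected count = 1/4 × 292 = 73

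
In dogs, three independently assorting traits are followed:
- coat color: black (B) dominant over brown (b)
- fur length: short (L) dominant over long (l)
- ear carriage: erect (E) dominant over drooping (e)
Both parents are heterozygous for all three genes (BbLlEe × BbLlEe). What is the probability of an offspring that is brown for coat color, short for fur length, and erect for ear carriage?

Trihybrid cross: BbLlEe × BbLlEe
Each trait segregates independently with a 3:1 phenotypic ratio, so each gene contributes 3/4 (dominant) or 1/4 (recessive).
Target: brown (coat color), short (fur length), erect (ear carriage)
Probability = product of independent per-trait probabilities
= 1/4 × 3/4 × 3/4 = 9/64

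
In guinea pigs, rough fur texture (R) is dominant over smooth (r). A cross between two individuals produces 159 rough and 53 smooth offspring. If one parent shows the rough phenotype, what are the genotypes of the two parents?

Observed offspring: 159 rough, 53 smooth
The observed ratio simplifies to 3:1. Smooth (rr) offspring appear, so each parent must contribute one r allele. The parent stated to show rough carries R, so it is Rr. The other parent is then either Rr or rr: Rr × rr would give a 1:1 split, whereas Rr × Rr gives 3:1 — matching the data. So both parents are heterozygous (Rr × Rr).
Parent genotypes: Rr × Rr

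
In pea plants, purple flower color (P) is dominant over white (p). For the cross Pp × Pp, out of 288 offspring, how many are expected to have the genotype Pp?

Punnett square for Pp × Pp:
Offspring genotypes: 1 PP, 2 Pp, 1 pp
Total offspring: 4
Count with target: 2
Probability: 2/4 = 1/2
Expected count = 1/2 × 288 = 144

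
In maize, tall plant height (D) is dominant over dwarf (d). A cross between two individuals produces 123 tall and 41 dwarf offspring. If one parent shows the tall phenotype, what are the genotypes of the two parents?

Observed offspring: 123 tall, 41 dwarf
The observed ratio simplifies to 3:1. Dwarf (dd) offspring appear, so each parent must contribute one d allele. The parent stated to show tall carries D, so it is Dd. The other parent is then either Dd or dd: Dd × dd would give a 1:1 split, whereas Dd × Dd gives 3:1 — matching the data. So both parents are heterozygous (Dd × Dd).
Parent genotypes: Dd × Dd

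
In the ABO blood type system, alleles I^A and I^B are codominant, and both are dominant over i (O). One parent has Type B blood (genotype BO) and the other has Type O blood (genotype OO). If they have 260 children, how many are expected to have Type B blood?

Cross: BO × OO
Possible offspring genotypes: 2 BO, 2 OO
Blood type counts: 2 Type B, 2 Type O
Probability of Type B: 2/4 = 1/2
Expected count = 1/2 × 260 = 130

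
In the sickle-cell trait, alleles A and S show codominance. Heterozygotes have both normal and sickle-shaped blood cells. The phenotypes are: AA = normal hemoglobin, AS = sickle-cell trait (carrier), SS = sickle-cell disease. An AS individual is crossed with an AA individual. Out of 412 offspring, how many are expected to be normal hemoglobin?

Punnett square for AS × AA:
Offspring genotypes: 2 AA, 2 AS
Phenotype counts: 2 normal hemoglobin, 2 sickle-cell trait (carrier)
normal hemoglobin: 2 out of 4 → fraction 1/2
Expected count = 1/2 × 412 = 206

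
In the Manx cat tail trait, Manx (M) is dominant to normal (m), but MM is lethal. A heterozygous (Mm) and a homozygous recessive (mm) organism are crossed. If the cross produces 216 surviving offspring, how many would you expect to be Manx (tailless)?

Cross: Mm × mm
Punnett square offspring (before lethality): 2 Mm, 2 mm
No MM offspring are produced in this cross.
Manx (tailless): 2 out of 4 → fraction 1/2
Expected count = 1/2 × 216 = 108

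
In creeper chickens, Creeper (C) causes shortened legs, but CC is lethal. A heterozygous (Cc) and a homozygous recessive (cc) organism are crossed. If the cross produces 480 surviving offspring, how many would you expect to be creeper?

Cross: Cc × cc
Punnett square offspring (before lethality): 2 Cc, 2 cc
No CC offspring are produced in this cross.
creeper: 2 out of 4 → fraction 1/2
Expected count = 1/2 × 480 = 240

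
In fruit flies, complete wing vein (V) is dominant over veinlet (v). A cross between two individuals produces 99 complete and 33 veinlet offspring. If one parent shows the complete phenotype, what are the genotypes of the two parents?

Observed offspring: 99 complete, 33 veinlet
The observed ratio simplifies to 3:1. Veinlet (vv) offspring appear, so each parent must contribute one v allele. The parent stated to show complete carries V, so it is Vv. The other parent is then either Vv or vv: Vv × vv would give a 1:1 split, whereas Vv × Vv gives 3:1 — matching the data. So both parents are heterozygous (Vv × Vv).
Parent genotypes: Vv × Vv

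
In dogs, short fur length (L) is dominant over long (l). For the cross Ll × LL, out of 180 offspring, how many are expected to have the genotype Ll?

Punnett square for Ll × LL:
Offspring genotypes: 2 LL, 2 Ll
Total offspring: 4
Count with target: 2
Probability: 2/4 = 1/2
Expected count = 1/2 × 180 = 90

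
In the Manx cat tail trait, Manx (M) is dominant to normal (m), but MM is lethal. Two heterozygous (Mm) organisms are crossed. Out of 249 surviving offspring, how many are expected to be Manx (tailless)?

Cross: Mm × Mm
Punnett square offspring (before lethality): 1 MM, 2 Mm, 1 mm
The MM genotype is lethal (embryos die); surviving offspring: 2 Mm, 1 mm
Manx (tailless): 2 out of 3 → fraction 2/3
Expected count = 2/3 × 249 = 166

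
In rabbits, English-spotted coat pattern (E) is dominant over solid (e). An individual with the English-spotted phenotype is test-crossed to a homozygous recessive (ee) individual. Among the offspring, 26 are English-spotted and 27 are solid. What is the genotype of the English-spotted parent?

Test cross: ? × ee
Offspring: 26 English-spotted, 27 solid — approximately 1:1.
A 1:1 ratio in a test cross indicates the unknown parent is heterozygous (Ee).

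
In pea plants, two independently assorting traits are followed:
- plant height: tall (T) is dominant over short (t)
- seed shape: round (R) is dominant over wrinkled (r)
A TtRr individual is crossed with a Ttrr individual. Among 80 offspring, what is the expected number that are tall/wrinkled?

Dihybrid cross TtRr × Ttrr — consider each gene separately:
plant height: Tt × Tt → 1 TT, 2 Tt, 1 tt → 3 T_ : 1 tt (out of 4)
seed shape: Rr × rr → 2 Rr, 2 rr → 2 R_ : 2 rr (out of 4)
Combine (counts out of 4 × 4 = 16): tall/round (T_R_) = 3×2 = 6; tall/wrinkled (T_rr) = 3×2 = 6; short/round (ttR_) = 1×2 = 2; short/wrinkled (ttrr) = 1×2 = 2
Phenotype counts (out of 16): 6 tall/round, 6 tall/wrinkled, 2 short/round, 2 short/wrinkled
tall/wrinkled: 6 out of 16 → fraction 3/8
Expected count = 3/8 × 80 = 30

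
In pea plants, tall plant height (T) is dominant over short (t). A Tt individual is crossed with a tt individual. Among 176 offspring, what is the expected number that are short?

Punnett square for Tt × tt:
Offspring genotypes: 2 Tt, 2 tt
tall: 2, short: 2
short: 2 out of 4 → fraction 1/2
Expected count = 1/2 × 176 = 88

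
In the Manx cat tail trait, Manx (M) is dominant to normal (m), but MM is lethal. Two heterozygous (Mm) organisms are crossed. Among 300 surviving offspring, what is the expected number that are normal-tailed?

Cross: Mm × Mm
Punnett square offspring (before lethality): 1 MM, 2 Mm, 1 mm
The MM genotype is lethal (embryos die); surviving offspring: 2 Mm, 1 mm
normal-tailed: 1 out of 3 → fraction 1/3
Expected count = 1/3 × 300 = 100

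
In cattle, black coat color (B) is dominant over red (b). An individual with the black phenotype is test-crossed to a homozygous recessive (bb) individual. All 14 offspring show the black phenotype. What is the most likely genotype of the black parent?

Test cross: ? × bb
All offspring are black.
If the unknown parent were heterozygous (Bb), about half of 14 offspring would be red; none are. The unknown parent is most likely homozygous dominant (BB).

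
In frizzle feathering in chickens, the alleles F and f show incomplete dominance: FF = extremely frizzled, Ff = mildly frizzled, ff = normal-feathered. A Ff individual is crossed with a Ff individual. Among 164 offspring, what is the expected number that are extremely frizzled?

Punnett square for Ff × Ff:
Offspring genotypes: 1 FF, 2 Ff, 1 ff
Phenotype counts: 1 extremely frizzled, 2 mildly frizzled, 1 normal-feathered
extremely frizzled: 1 out of 4 → fraction 1/4
Expected count = 1/4 × 164 = 41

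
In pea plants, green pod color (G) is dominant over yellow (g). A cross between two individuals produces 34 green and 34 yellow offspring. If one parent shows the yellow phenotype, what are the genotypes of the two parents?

Observed offspring: 34 green, 34 yellow
The observed ratio simplifies to 1:1. One parent shows yellow, so its genotype must be gg. A 1:1 offspring split requires the other parent to be heterozygous (Gg).
Parent genotypes: gg × Gg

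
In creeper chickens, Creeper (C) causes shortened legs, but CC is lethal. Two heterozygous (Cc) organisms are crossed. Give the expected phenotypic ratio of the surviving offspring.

Cross: Cc × Cc
Punnett square offspring (before lethality): 1 CC, 2 Cc, 1 cc
The CC genotype is lethal (embryos die); surviving offspring: 2 Cc, 1 cc
Ratio: 2 creeper : 1 normal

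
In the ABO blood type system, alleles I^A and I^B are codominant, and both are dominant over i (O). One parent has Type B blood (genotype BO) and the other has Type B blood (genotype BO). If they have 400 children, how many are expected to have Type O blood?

Cross: BO × BO
Possible offspring genotypes: 1 BB, 2 BO, 1 OO
Blood type counts: 3 Type B, 1 Type O
Probability of Type O: 1/4
Expected count = 1/4 × 400 = 100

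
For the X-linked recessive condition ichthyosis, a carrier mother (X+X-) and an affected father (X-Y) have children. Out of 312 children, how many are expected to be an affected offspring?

Cross: X+X- × X-Y
Offspring: 1 X+X-, 1 X+Y, 1 X-X-, 1 X-Y
Probability of an affected offspring: 2/4 = 1/2
Expected count = 1/2 × 312 = 156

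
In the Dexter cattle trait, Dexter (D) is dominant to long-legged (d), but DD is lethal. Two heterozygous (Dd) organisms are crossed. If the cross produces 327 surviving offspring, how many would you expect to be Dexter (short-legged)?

Cross: Dd × Dd
Punnett square offspring (before lethality): 1 DD, 2 Dd, 1 dd
The DD genotype is lethal (embryos die); surviving offspring: 2 Dd, 1 dd
Dexter (short-legged): 2 out of 3 → fraction 2/3
Expected count = 2/3 × 327 = 218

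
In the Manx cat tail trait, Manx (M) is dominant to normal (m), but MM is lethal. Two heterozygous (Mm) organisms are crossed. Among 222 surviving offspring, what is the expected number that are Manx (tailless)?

Cross: Mm × Mm
Punnett square offspring (before lethality): 1 MM, 2 Mm, 1 mm
The MM genotype is lethal (embryos die); surviving offspring: 2 Mm, 1 mm
Manx (tailless): 2 out of 3 → fraction 2/3
Expected count = 2/3 × 222 = 148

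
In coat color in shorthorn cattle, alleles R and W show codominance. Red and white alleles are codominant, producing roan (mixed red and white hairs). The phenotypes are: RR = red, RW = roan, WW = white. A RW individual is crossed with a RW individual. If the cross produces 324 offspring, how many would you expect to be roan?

Punnett square for RW × RW:
Offspring genotypes: 1 RR, 2 RW, 1 WW
Phenotype counts: 1 red, 2 roan, 1 white
roan: 2 out of 4 → fraction 1/2
Expected count = 1/2 × 324 = 162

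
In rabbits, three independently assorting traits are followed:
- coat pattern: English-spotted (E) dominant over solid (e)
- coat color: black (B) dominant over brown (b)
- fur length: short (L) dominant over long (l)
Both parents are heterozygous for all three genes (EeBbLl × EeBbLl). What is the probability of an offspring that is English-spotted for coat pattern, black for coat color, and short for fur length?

Trihybrid cross: EeBbLl × EeBbLl
Each trait segregates independently with a 3:1 phenotypic ratio, so each gene contributes 3/4 (dominant) or 1/4 (recessive).
Target: English-spotted (coat pattern), black (coat color), short (fur length)
Probability = product of independent per-trait probabilities
= 3/4 × 3/4 × 3/4 = 27/64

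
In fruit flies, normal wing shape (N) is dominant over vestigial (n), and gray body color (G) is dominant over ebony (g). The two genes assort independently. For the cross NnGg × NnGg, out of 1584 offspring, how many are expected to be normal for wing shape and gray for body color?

Dihybrid cross NnGg × NnGg — consider each gene separately:
wing shape: Nn × Nn → 1 NN, 2 Nn, 1 nn → 3 N_ : 1 nn (out of 4)
body color: Gg × Gg → 1 GG, 2 Gg, 1 gg → 3 G_ : 1 gg (out of 4)
Looking for: normal (N_) and gray (G_)
P(normal) = 3/4, P(gray) = 3/4
P(both) = 3/4 × 3/4 = 9/16
Expected count = 9/16 × 1584 = 891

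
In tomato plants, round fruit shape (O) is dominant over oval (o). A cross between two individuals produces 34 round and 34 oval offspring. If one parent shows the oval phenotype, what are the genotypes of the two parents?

Observed offspring: 34 round, 34 oval
The observed ratio simplifies to 1:1. One parent shows oval, so its genotype must be oo. A 1:1 offspring split requires the other parent to be heterozygous (Oo).
Parent genotypes: oo × Oo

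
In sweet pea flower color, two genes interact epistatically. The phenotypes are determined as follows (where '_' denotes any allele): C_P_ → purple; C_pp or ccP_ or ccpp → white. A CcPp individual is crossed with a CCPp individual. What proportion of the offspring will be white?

Cross: CcPp × CCPp — consider each gene separately:
C gene: Cc × CC → 2 CC, 2 Cc → 4 C_ (out of 4)
P gene: Pp × Pp → 1 PP, 2 Pp, 1 pp → 3 P_ : 1 pp (out of 4)
Genotype classes (out of 4 × 4 = 16): C_P_ = 4×3 = 12; C_pp = 4×1 = 4
Apply the phenotype rules: C_P_ (12) → purple; C_pp (4) → white
Phenotype counts (out of 16): 12 purple, 4 white
white: 4 out of 16
Probability: 4/16 = 1/4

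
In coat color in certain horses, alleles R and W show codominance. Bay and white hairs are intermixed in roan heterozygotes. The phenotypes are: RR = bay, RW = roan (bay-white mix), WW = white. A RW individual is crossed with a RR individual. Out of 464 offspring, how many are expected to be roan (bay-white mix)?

Punnett square for RW × RR:
Offspring genotypes: 2 RR, 2 RW
Phenotype counts: 2 bay, 2 roan (bay-white mix)
roan (bay-white mix): 2 out of 4 → fraction 1/2
Expected count = 1/2 × 464 = 232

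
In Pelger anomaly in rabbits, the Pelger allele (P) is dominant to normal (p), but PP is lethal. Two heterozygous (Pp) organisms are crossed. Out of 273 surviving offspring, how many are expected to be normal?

Cross: Pp × Pp
Punnett square offspring (before lethality): 1 PP, 2 Pp, 1 pp
The PP genotype is lethal (embryos die); surviving offspring: 2 Pp, 1 pp
normal: 1 out of 3 → fraction 1/3
Expected count = 1/3 × 273 = 91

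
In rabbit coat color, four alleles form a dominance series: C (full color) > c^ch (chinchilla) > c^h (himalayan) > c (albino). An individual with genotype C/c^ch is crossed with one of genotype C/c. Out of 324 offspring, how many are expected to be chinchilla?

Cross: C/c^ch × C/c
Allele dominance: C > c^ch > c^h > c
Offspring genotypes: 1 C/C, 1 C/c, 1 C/c^ch, 1 c^ch/c
Phenotype counts: 3 full color, 1 chinchilla
chinchilla: 1 out of 4 → fraction 1/4
Expected count = 1/4 × 324 = 81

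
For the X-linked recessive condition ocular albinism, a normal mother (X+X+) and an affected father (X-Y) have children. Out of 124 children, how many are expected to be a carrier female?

Cross: X+X+ × X-Y
Offspring: 2 X+X-, 2 X+Y
Probability of a carrier female: 2/4 = 1/2
Expected count = 1/2 × 124 = 62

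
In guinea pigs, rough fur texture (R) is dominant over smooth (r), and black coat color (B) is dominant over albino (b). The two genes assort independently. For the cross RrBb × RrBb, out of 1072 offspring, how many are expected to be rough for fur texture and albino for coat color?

Dihybrid cross RrBb × RrBb — consider each gene separately:
fur texture: Rr × Rr → 1 RR, 2 Rr, 1 rr → 3 R_ : 1 rr (out of 4)
coat color: Bb × Bb → 1 BB, 2 Bb, 1 bb → 3 B_ : 1 bb (out of 4)
Looking for: rough (R_) and albino (bb)
P(rough) = 3/4, P(albino) = 1/4
P(both) = 3/4 × 1/4 = 3/16
Expected count = 3/16 × 1072 = 201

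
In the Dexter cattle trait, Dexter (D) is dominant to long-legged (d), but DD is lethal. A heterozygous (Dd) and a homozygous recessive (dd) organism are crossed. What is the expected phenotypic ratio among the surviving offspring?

Cross: Dd × dd
Punnett square offspring (before lethality): 2 Dd, 2 dd
No DD offspring are produced in this cross.
Ratio: 1 Dexter (short-legged) : 1 long-legged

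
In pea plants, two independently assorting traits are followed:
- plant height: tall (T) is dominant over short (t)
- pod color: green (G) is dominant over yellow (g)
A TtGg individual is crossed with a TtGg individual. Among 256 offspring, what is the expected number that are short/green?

Dihybrid cross TtGg × TtGg — consider each gene separately:
plant height: Tt × Tt → 1 TT, 2 Tt, 1 tt → 3 T_ : 1 tt (out of 4)
pod color: Gg × Gg → 1 GG, 2 Gg, 1 gg → 3 G_ : 1 gg (out of 4)
Combine (counts out of 4 × 4 = 16): tall/green (T_G_) = 3×3 = 9; tall/yellow (T_gg) = 3×1 = 3; short/green (ttG_) = 1×3 = 3; short/yellow (ttgg) = 1×1 = 1
Phenotype counts (out of 16): 9 tall/green, 3 tall/yellow, 3 short/green, 1 short/yellow
short/green: 3 out of 16 → fraction 3/16
Expected count = 3/16 × 256 = 48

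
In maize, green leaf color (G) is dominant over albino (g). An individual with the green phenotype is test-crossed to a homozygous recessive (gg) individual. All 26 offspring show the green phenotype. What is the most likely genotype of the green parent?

Test cross: ? × gg
All offspring are green.
If the unknown parent were heterozygous (Gg), about half of 26 offspring would be albino; none are. The unknown parent is most likely homozygous dominant (GG).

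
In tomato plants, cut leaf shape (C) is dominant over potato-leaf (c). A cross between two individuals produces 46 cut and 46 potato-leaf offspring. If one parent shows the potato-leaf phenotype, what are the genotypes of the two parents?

Observed offspring: 46 cut, 46 potato-leaf
The observed ratio simplifies to 1:1. One parent shows potato-leaf, so its genotype must be cc. A 1:1 offspring split requires the other parent to be heterozygous (Cc).
Parent genotypes: cc × Cc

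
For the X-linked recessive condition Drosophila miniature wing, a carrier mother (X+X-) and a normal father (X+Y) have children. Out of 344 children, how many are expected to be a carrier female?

Cross: X+X- × X+Y
Offspring: 1 X+X+, 1 X+Y, 1 X+X-, 1 X-Y
Probability of a carrier female: 1/4
Expected count = 1/4 × 344 = 86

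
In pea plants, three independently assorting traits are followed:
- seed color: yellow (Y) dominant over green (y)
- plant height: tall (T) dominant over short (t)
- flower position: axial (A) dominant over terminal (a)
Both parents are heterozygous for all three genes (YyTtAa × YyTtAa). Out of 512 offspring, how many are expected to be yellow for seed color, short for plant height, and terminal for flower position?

Trihybrid cross: YyTtAa × YyTtAa
Each trait segregates independently with a 3:1 phenotypic ratio, so each gene contributes 3/4 (dominant) or 1/4 (recessive).
Target: yellow (seed color), short (plant height), terminal (flower position)
Probability = product of independent per-trait probabilities
= 3/4 × 1/4 × 1/4 = 3/64
Expected count = 3/64 × 512 = 24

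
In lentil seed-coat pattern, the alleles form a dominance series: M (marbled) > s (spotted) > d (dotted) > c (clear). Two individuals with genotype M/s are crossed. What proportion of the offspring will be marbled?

Cross: M/s × M/s
Allele dominance: M > s > d > c
Offspring genotypes: 1 M/M, 2 M/s, 1 s/s
Phenotype counts: 3 marbled, 1 spotted
marbled: 3 out of 4
Probability: 3/4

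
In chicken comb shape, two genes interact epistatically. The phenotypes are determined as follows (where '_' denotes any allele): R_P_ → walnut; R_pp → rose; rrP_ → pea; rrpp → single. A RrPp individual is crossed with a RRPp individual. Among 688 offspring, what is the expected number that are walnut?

Cross: RrPp × RRPp — consider each gene separately:
R gene: Rr × RR → 2 RR, 2 Rr → 4 R_ (out of 4)
P gene: Pp × Pp → 1 PP, 2 Pp, 1 pp → 3 P_ : 1 pp (out of 4)
Genotype classes (out of 4 × 4 = 16): R_P_ = 4×3 = 12; R_pp = 4×1 = 4
Apply the phenotype rules: R_P_ (12) → walnut; R_pp (4) → rose
Phenotype counts (out of 16): 12 walnut, 4 rose
walnut: 12 out of 16 → fraction 3/4
Expected count = 3/4 × 688 = 516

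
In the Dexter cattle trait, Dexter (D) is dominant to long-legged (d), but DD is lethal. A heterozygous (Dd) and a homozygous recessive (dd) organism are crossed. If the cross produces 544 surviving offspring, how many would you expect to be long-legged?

Cross: Dd × dd
Punnett square offspring (before lethality): 2 Dd, 2 dd
No DD offspring are produced in this cross.
long-legged: 2 out of 4 → fraction 1/2
Expected count = 1/2 × 544 = 272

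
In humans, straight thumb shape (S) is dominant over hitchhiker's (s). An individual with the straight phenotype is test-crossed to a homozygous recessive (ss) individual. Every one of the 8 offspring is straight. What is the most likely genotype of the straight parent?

Test cross: ? × ss
All offspring are straight.
If the unknown parent were heterozygous (Ss), about half of 8 offspring would be hitchhiker's; none are. The unknown parent is most likely homozygous dominant (SS).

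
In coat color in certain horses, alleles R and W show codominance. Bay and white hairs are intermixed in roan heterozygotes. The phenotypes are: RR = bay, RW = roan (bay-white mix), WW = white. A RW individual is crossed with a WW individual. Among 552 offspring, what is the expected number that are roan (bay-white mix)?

Punnett square for RW × WW:
Offspring genotypes: 2 RW, 2 WW
Phenotype counts: 2 roan (bay-white mix), 2 white
roan (bay-white mix): 2 out of 4 → fraction 1/2
Expected count = 1/2 × 552 = 276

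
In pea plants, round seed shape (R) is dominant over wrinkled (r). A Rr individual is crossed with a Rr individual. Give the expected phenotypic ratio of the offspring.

Punnett square for Rr × Rr:
Offspring genotypes: 1 RR, 2 Rr, 1 rr
round: 3, wrinkled: 1
Ratio: 3:1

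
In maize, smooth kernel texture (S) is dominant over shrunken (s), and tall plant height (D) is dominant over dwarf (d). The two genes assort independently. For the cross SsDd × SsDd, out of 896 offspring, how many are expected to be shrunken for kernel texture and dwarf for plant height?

Dihybrid cross SsDd × SsDd — consider each gene separately:
kernel texture: Ss × Ss → 1 SS, 2 Ss, 1 ss → 3 S_ : 1 ss (out of 4)
plant height: Dd × Dd → 1 DD, 2 Dd, 1 dd → 3 D_ : 1 dd (out of 4)
Looking for: shrunken (ss) and dwarf (dd)
P(shrunken) = 1/4, P(dwarf) = 1/4
P(both) = 1/4 × 1/4 = 1/16
Expected count = 1/16 × 896 = 56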